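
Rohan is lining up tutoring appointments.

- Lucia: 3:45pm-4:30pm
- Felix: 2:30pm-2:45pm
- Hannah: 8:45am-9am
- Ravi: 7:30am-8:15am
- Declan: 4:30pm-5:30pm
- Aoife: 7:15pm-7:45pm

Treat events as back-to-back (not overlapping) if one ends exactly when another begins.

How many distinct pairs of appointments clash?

Sorted by start: Ravi, Hannah, Felix, Lucia, Declan, Aoife.
Hannah starts after Ravi ends; Ravi is clear from here.
Felix starts after Hannah ends; Hannah is clear from here.
Lucia starts after Felix ends; Felix is clear from here.
Declan starts exactly when Lucia ends (back-to-back, no overlap); Lucia is clear from here.
Aoife starts after Declan ends.
No pair overlaps.

0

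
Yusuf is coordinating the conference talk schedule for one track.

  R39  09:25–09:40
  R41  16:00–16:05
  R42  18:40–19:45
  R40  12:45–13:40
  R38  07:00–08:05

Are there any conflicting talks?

Sorted by start: R38, R39, R40, R41, R42.
R39 starts after R38 ends, so R38 has no further overlaps.
R40 starts after R39 ends, so R39 has no further overlaps.
R41 starts after R40 ends, so R40 has no further overlaps.
R42 starts after R41 ends.
Every pair is clear; the schedule has no overlaps.

No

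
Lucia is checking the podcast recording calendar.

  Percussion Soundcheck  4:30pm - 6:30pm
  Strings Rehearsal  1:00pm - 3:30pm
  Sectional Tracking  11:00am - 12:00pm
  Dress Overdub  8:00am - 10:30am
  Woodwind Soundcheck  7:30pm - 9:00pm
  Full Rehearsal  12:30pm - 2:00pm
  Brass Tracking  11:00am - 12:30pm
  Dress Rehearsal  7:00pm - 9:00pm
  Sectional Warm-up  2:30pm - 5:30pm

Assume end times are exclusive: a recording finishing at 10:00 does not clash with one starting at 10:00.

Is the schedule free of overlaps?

Sorted by start: Dress Overdub, Brass Tracking, Sectional Tracking, Full Rehearsal, Strings Rehearsal, Sectional Warm-up, Percussion Soundcheck, Dress Rehearsal, Woodwind Soundcheck.
Brass Tracking starts after Dress Overdub ends — done with Dress Overdub.
Sectional Tracking starts before Brass Tracking ends → Brass Tracking and Sectional Tracking overlap.
That's a conflict, so the schedule is not conflict-free.

No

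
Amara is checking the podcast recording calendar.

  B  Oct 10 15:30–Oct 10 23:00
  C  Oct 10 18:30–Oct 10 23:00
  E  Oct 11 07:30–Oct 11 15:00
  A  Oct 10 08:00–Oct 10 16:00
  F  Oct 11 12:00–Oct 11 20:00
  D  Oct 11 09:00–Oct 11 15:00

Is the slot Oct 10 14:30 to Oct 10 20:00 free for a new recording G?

A: starts Oct 10 08:00 before G ends Oct 10 20:00, and ends Oct 10 16:00 after G starts Oct 10 14:30 → overlap.
B: starts Oct 10 15:30 before G ends Oct 10 20:00, and ends Oct 10 23:00 after G starts Oct 10 14:30 → overlap.
C: starts Oct 10 18:30 before G ends Oct 10 20:00, and ends Oct 10 23:00 after G starts Oct 10 14:30 → overlap.
E: starts Oct 11 07:30 at or after G ends Oct 10 20:00 → clear.
D: starts Oct 11 09:00 at or after G ends Oct 10 20:00 → clear.
F: starts Oct 11 12:00 at or after G ends Oct 10 20:00 → clear.
G overlaps A, B, C.

No — it overlaps A, B, C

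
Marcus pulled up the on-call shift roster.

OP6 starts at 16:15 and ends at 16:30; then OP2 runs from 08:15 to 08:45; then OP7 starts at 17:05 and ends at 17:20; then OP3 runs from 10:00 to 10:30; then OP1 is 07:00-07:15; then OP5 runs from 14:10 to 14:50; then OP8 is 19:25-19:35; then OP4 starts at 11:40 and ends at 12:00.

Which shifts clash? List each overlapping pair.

Check each pair: they overlap iff neither finishes before the other starts.
Sorted by start: OP1, OP2, OP3, OP4, OP5, OP6, OP7, OP8.
OP2 starts after OP1 ends, so OP1 has no further overlaps.
OP3 starts after OP2 ends, so OP2 has no further overlaps.
OP4 starts after OP3 ends, so OP3 has no further overlaps.
OP5 starts after OP4 ends, so OP4 has no further overlaps.
OP6 starts after OP5 ends, so OP5 has no further overlaps.
OP7 starts after OP6 ends, so OP6 has no further overlaps.
OP8 starts after OP7 ends.

no overlapping pairs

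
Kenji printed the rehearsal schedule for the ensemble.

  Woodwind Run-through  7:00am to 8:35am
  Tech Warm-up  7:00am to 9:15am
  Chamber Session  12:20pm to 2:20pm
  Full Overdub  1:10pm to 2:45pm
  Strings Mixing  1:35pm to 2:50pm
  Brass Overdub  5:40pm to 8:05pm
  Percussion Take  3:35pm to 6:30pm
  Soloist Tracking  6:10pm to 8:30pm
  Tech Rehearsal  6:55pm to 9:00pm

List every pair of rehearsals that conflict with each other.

Brass Overdub & Percussion Take, Brass Overdub & Soloist Tracking, Brass Overdub & Tech Rehearsal, Chamber Session & Full Overdub, Chamber Session & Strings Mixing, Full Overdub & Strings Mixing, Percussion Take & Soloist Tracking, Soloist Tracking & Tech Rehearsal, Tech Warm-up & Woodwind Run-through

Check each pair: they overlap iff neither finishes before the other starts.
Sorted by start: Woodwind Run-through, Tech Warm-up, Chamber Session, Full Overdub, Strings Mixing, Percussion Take, Brass Overdub, Soloist Tracking, Tech Rehearsal.
Tech Warm-up starts before Woodwind Run-through ends → Woodwind Run-through and Tech Warm-up overlap.
Chamber Session starts after Woodwind Run-through ends — done with Woodwind Run-through.
Chamber Session starts after Tech Warm-up ends — done with Tech Warm-up.
Full Overdub starts before Chamber Session ends → Chamber Session and Full Overdub overlap.
Strings Mixing starts before Chamber Session ends → Chamber Session and Strings Mixing overlap.
Percussion Take starts after Chamber Session ends — done with Chamber Session.
Strings Mixing starts before Full Overdub ends → Full Overdub and Strings Mixing overlap.
Percussion Take starts after Full Overdub ends — done with Full Overdub.
Percussion Take starts after Strings Mixing ends — done with Strings Mixing.
Brass Overdub starts before Percussion Take ends → Percussion Take and Brass Overdub overlap.
Soloist Tracking starts before Percussion Take ends → Percussion Take and Soloist Tracking overlap.
Tech Rehearsal starts after Percussion Take ends.
Soloist Tracking starts before Brass Overdub ends → Brass Overdub and Soloist Tracking overlap.
Tech Rehearsal starts before Brass Overdub ends → Brass Overdub and Tech Rehearsal overlap.
Tech Rehearsal starts before Soloist Tracking ends → Soloist Tracking and Tech Rehearsal overlap.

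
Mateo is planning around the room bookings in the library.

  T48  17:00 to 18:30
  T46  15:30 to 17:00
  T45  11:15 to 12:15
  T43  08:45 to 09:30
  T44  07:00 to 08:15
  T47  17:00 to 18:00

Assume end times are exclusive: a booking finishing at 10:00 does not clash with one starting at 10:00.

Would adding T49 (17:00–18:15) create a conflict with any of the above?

Yes — it overlaps T47, T48

T44: ends 08:15 at or before T49 starts 17:00 → clear.
T43: ends 09:30 at or before T49 starts 17:00 → clear.
T45: ends 12:15 at or before T49 starts 17:00 → clear.
T46: ends 17:00 at or before T49 starts 17:00 → clear.
T47: starts 17:00 before T49 ends 18:15, and ends 18:00 after T49 starts 17:00 → overlap.
T48: starts 17:00 before T49 ends 18:15, and ends 18:30 after T49 starts 17:00 → overlap.
T49 overlaps T47, T48.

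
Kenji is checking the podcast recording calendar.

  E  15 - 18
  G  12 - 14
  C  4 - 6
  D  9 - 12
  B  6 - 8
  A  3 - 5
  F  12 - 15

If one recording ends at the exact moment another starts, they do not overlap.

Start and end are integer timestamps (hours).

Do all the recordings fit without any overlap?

Sorted by start: A, C, B, D, F, G, E.
C starts before A ends → A and C overlap.
That's a conflict, so the schedule is not conflict-free.

No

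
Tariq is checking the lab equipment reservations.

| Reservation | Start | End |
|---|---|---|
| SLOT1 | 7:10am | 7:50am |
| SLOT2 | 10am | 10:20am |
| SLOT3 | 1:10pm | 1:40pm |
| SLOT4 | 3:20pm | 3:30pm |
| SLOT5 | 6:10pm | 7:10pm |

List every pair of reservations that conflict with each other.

Sorted by start: SLOT1, SLOT2, SLOT3, SLOT4, SLOT5.
SLOT2 starts after SLOT1 ends; SLOT1 is clear from here.
SLOT3 starts after SLOT2 ends; SLOT2 is clear from here.
SLOT4 starts after SLOT3 ends; SLOT3 is clear from here.
SLOT5 starts after SLOT4 ends.

no overlapping pairs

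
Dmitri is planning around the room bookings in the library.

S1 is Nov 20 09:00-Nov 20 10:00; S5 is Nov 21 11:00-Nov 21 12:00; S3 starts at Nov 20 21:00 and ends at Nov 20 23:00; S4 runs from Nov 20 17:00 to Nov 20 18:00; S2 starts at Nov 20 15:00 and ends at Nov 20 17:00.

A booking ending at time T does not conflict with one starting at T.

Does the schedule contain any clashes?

No

Two intervals overlap when each starts before the other ends.
Sorted by start: S1, S2, S4, S3, S5.
S2 starts after S1 ends; S1 is clear from here.
S4 starts exactly when S2 ends (back-to-back, no overlap); S2 is clear from here.
S3 starts after S4 ends; S4 is clear from here.
S5 starts after S3 ends.
Every pair is clear; the schedule has no overlaps.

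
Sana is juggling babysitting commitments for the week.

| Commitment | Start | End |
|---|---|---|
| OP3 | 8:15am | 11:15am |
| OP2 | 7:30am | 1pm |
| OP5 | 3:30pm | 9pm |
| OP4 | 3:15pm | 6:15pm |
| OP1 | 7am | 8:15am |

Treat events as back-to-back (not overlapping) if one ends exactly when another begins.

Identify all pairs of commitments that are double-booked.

OP1 & OP2, OP2 & OP3, OP4 & OP5

Check each pair: they overlap iff neither finishes before the other starts.
Sorted by start: OP1, OP2, OP3, OP4, OP5.
OP2 starts before OP1 ends → OP1 and OP2 overlap.
OP3 starts exactly when OP1 ends (back-to-back, no overlap), so OP1 has no further overlaps.
OP3 starts before OP2 ends → OP2 and OP3 overlap.
OP4 starts after OP2 ends, so OP2 has no further overlaps.
OP4 starts after OP3 ends, so OP3 has no further overlaps.
OP5 starts before OP4 ends → OP4 and OP5 overlap.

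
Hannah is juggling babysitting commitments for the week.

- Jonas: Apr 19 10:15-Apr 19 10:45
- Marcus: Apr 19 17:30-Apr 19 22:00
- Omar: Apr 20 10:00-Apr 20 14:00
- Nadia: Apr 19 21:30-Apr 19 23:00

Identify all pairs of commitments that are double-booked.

Marcus & Nadia

Sorted by start: Jonas, Marcus, Nadia, Omar.
Marcus starts after Jonas ends, so nothing later overlaps Jonas either.
Nadia starts before Marcus ends → Marcus and Nadia overlap.
Omar starts after Marcus ends.
Omar starts after Nadia ends.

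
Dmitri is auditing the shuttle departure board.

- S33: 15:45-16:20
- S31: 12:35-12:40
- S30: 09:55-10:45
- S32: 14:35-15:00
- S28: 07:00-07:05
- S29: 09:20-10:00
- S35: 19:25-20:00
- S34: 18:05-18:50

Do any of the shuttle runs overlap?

Sorted by start: S28, S29, S30, S31, S32, S33, S34, S35.
S29 starts after S28 ends, so S28 has no further overlaps.
S30 starts before S29 ends → S29 and S30 overlap.
That's a conflict, so the schedule is not conflict-free.

Yes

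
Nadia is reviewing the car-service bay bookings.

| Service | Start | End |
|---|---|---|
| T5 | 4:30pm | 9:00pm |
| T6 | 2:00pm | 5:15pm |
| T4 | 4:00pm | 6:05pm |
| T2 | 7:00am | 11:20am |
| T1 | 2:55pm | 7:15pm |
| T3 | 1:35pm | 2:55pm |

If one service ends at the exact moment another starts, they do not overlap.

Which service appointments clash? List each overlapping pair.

T1 & T4, T1 & T5, T1 & T6, T3 & T6, T4 & T5, T4 & T6, T5 & T6

Two intervals overlap when each starts before the other ends.
Sorted by start: T2, T3, T6, T1, T4, T5.
T3 starts after T2 ends, so nothing later overlaps T2 either.
T6 starts before T3 ends → T3 and T6 overlap.
T1 starts exactly when T3 ends (back-to-back, no overlap), so nothing later overlaps T3 either.
T1 starts before T6 ends → T6 and T1 overlap.
T4 starts before T6 ends → T6 and T4 overlap.
T5 starts before T6 ends → T6 and T5 overlap.
T4 starts before T1 ends → T1 and T4 overlap.
T5 starts before T1 ends → T1 and T5 overlap.
T5 starts before T4 ends → T4 and T5 overlap.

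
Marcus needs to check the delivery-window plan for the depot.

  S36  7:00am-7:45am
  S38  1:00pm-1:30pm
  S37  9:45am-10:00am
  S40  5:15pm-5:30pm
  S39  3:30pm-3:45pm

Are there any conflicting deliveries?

Sorted by start: S36, S37, S38, S39, S40.
S37 starts after S36 ends, so S36 has no further overlaps.
S38 starts after S37 ends, so S37 has no further overlaps.
S39 starts after S38 ends, so S38 has no further overlaps.
S40 starts after S39 ends.
Every pair is clear; the schedule has no overlaps.

No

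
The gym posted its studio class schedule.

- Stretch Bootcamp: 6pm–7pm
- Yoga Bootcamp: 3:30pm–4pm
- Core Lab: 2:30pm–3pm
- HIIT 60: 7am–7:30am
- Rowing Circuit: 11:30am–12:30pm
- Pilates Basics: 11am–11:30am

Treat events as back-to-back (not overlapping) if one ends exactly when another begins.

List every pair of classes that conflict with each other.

Check each pair: they overlap iff neither finishes before the other starts.
Sorted by start: HIIT 60, Pilates Basics, Rowing Circuit, Core Lab, Yoga Bootcamp, Stretch Bootcamp.
Pilates Basics starts after HIIT 60 ends, so nothing later overlaps HIIT 60 either.
Rowing Circuit starts exactly when Pilates Basics ends (back-to-back, no overlap), so nothing later overlaps Pilates Basics either.
Core Lab starts after Rowing Circuit ends, so nothing later overlaps Rowing Circuit either.
Yoga Bootcamp starts after Core Lab ends, so nothing later overlaps Core Lab either.
Stretch Bootcamp starts after Yoga Bootcamp ends.

no conflicts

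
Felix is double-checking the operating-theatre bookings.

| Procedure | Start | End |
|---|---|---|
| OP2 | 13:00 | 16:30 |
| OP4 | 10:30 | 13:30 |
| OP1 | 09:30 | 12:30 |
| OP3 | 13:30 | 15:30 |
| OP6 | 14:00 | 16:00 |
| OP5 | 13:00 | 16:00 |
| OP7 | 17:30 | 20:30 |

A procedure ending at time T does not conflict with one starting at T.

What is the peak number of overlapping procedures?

4

Sort all start/end points and keep a running count:
09:30 start OP1 → 1
10:30 start OP4 → 2
12:30 end OP1 → 1
13:00 start OP2 → 2
13:00 start OP5 → 3
13:30 end OP4 → 2
13:30 start OP3 → 3
14:00 start OP6 → 4
15:30 end OP3 → 3
16:00 end OP5 → 2
16:00 end OP6 → 1
16:30 end OP2 → 0
17:30 start OP7 → 1
20:30 end OP7 → 0
Peak is 4, at 14:00 (OP2, OP3, OP5, OP6).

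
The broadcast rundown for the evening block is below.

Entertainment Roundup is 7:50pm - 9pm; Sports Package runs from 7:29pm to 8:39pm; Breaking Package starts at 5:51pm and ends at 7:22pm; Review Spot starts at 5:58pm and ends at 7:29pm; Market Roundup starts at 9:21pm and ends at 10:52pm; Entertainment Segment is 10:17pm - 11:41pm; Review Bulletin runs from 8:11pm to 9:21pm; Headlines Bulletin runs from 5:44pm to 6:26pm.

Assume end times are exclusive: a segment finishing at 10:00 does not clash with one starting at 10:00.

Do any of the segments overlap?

Yes

Sorted by start: Headlines Bulletin, Breaking Package, Review Spot, Sports Package, Entertainment Roundup, Review Bulletin, Market Roundup, Entertainment Segment.
Breaking Package starts before Headlines Bulletin ends → Headlines Bulletin and Breaking Package overlap.
That's a conflict, so the schedule is not conflict-free.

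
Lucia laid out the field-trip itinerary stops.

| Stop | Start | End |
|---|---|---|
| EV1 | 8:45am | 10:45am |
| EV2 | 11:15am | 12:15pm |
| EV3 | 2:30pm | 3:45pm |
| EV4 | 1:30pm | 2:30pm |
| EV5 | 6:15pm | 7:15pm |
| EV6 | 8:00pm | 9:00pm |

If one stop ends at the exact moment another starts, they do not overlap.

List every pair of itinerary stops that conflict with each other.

no overlapping pairs

Sorted by start: EV1, EV2, EV4, EV3, EV5, EV6.
EV2 starts after EV1 ends — done with EV1.
EV4 starts after EV2 ends — done with EV2.
EV3 starts exactly when EV4 ends (back-to-back, no overlap) — done with EV4.
EV5 starts after EV3 ends — done with EV3.
EV6 starts after EV5 ends.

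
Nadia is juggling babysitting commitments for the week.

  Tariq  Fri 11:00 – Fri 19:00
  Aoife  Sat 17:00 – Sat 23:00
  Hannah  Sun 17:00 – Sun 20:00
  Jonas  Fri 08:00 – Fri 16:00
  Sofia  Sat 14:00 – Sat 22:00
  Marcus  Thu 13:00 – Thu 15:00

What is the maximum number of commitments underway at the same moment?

2

Walk through starts and ends in time order (an end at T is processed before a start at T):
Thu 13:00 start Marcus → 1
Thu 15:00 end Marcus → 0
Fri 08:00 start Jonas → 1
Fri 11:00 start Tariq → 2
Fri 16:00 end Jonas → 1
Fri 19:00 end Tariq → 0
Sat 14:00 start Sofia → 1
Sat 17:00 start Aoife → 2
Sat 22:00 end Sofia → 1
Sat 23:00 end Aoife → 0
Sun 17:00 start Hannah → 1
Sun 20:00 end Hannah → 0
Peak is 2, at Fri 11:00 (Jonas, Tariq).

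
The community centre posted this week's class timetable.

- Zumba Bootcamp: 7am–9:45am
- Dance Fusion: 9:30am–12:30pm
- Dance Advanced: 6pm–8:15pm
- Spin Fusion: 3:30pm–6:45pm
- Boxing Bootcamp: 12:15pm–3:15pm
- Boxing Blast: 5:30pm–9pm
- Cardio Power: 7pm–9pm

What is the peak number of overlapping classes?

3

Sort all start/end points and keep a running count:
7am start Zumba Bootcamp → 1
9:30am start Dance Fusion → 2
9:45am end Zumba Bootcamp → 1
12:15pm start Boxing Bootcamp → 2
12:30pm end Dance Fusion → 1
3:15pm end Boxing Bootcamp → 0
3:30pm start Spin Fusion → 1
5:30pm start Boxing Blast → 2
6pm start Dance Advanced → 3
6:45pm end Spin Fusion → 2
7pm start Cardio Power → 3
8:15pm end Dance Advanced → 2
9pm end Boxing Blast → 1
9pm end Cardio Power → 0
Peak is 3, at 6pm (Boxing Blast, Dance Advanced, Spin Fusion).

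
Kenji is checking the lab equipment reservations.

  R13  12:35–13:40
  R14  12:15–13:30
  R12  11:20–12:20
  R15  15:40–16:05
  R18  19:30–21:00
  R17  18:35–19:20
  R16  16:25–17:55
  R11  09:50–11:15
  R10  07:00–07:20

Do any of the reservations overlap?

Yes

Sorted by start: R10, R11, R12, R14, R13, R15, R16, R17, R18.
R11 starts after R10 ends; R10 is clear from here.
R12 starts after R11 ends; R11 is clear from here.
R14 starts before R12 ends → R12 and R14 overlap.
That's a conflict, so the schedule is not conflict-free.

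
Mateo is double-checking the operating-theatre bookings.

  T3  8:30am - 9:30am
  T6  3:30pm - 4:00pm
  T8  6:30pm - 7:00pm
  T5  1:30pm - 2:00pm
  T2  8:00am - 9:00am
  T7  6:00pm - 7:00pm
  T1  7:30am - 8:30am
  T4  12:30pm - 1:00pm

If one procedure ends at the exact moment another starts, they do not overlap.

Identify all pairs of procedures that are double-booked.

Two intervals overlap when each starts before the other ends.
Sorted by start: T1, T2, T3, T4, T5, T6, T7, T8.
T2 starts before T1 ends → T1 and T2 overlap.
T3 starts exactly when T1 ends (back-to-back, no overlap); T1 is clear from here.
T3 starts before T2 ends → T2 and T3 overlap.
T4 starts after T2 ends; T2 is clear from here.
T4 starts after T3 ends; T3 is clear from here.
T5 starts after T4 ends; T4 is clear from here.
T6 starts after T5 ends; T5 is clear from here.
T7 starts after T6 ends; T6 is clear from here.
T8 starts before T7 ends → T7 and T8 overlap.

T1 & T2, T2 & T3, T7 & T8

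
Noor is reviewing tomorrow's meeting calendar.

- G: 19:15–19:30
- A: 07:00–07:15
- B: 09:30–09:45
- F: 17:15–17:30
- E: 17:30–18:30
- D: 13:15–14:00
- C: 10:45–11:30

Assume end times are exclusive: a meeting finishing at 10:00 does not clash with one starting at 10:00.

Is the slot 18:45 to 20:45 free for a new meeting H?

A: ends 07:15 at or before H starts 18:45 → clear.
B: ends 09:45 at or before H starts 18:45 → clear.
C: ends 11:30 at or before H starts 18:45 → clear.
D: ends 14:00 at or before H starts 18:45 → clear.
F: ends 17:30 at or before H starts 18:45 → clear.
E: ends 18:30 at or before H starts 18:45 → clear.
G: starts 19:15 before H ends 20:45, and ends 19:30 after H starts 18:45 → overlap.
H overlaps G.

No — it overlaps G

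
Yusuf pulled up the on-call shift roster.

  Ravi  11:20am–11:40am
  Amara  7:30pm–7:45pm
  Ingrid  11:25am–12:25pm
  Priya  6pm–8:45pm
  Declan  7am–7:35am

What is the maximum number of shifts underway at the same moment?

2

Sort all start/end points and keep a running count:
7am start Declan → 1
7:35am end Declan → 0
11:20am start Ravi → 1
11:25am start Ingrid → 2
11:40am end Ravi → 1
12:25pm end Ingrid → 0
6pm start Priya → 1
7:30pm start Amara → 2
7:45pm end Amara → 1
8:45pm end Priya → 0
Peak is 2, at 11:25am (Ingrid, Ravi).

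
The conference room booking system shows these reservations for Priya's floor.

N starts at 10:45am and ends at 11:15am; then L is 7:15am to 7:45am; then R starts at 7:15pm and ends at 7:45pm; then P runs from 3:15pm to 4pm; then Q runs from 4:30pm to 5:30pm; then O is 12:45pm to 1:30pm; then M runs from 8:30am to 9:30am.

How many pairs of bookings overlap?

0

Sorted by start: L, M, N, O, P, Q, R.
M starts after L ends — done with L.
N starts after M ends — done with M.
O starts after N ends — done with N.
P starts after O ends — done with O.
Q starts after P ends — done with P.
R starts after Q ends.
No pair overlaps.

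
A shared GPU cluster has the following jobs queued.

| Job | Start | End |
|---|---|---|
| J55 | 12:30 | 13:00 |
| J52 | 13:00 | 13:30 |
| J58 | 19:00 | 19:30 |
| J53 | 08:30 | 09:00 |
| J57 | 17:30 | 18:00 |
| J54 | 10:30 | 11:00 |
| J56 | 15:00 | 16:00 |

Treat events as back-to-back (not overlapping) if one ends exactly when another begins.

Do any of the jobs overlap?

No

Sorted by start: J53, J54, J55, J52, J56, J57, J58.
J54 starts after J53 ends, so nothing later overlaps J53 either.
J55 starts after J54 ends, so nothing later overlaps J54 either.
J52 starts exactly when J55 ends (back-to-back, no overlap), so nothing later overlaps J55 either.
J56 starts after J52 ends, so nothing later overlaps J52 either.
J57 starts after J56 ends, so nothing later overlaps J56 either.
J58 starts after J57 ends.
Every pair is clear; the schedule has no overlaps.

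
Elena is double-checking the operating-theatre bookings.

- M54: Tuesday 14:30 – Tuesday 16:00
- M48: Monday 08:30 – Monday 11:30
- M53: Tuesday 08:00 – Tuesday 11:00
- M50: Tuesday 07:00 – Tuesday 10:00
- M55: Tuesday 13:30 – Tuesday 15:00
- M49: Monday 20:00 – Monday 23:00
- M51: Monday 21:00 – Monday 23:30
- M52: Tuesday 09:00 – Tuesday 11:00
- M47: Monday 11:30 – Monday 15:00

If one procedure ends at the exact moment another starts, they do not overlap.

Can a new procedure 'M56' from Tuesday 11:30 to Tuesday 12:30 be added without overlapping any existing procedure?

Yes — the slot is free

M48: ends Monday 11:30 at or before M56 starts Tuesday 11:30 → clear.
M47: ends Monday 15:00 at or before M56 starts Tuesday 11:30 → clear.
M49: ends Monday 23:00 at or before M56 starts Tuesday 11:30 → clear.
M51: ends Monday 23:30 at or before M56 starts Tuesday 11:30 → clear.
M50: ends Tuesday 10:00 at or before M56 starts Tuesday 11:30 → clear.
M53: ends Tuesday 11:00 at or before M56 starts Tuesday 11:30 → clear.
M52: ends Tuesday 11:00 at or before M56 starts Tuesday 11:30 → clear.
M55: starts Tuesday 13:30 at or after M56 ends Tuesday 12:30 → clear.
M54: starts Tuesday 14:30 at or after M56 ends Tuesday 12:30 → clear.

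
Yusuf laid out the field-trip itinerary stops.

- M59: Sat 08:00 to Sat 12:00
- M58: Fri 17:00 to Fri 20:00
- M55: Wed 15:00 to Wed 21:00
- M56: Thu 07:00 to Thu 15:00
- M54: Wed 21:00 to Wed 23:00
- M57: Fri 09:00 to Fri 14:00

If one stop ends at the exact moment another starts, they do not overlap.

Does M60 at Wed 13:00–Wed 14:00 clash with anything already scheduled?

No — it doesn't clash with anything

M55: starts Wed 15:00 at or after M60 ends Wed 14:00 → clear.
M54: starts Wed 21:00 at or after M60 ends Wed 14:00 → clear.
M56: starts Thu 07:00 at or after M60 ends Wed 14:00 → clear.
M57: starts Fri 09:00 at or after M60 ends Wed 14:00 → clear.
M58: starts Fri 17:00 at or after M60 ends Wed 14:00 → clear.
M59: starts Sat 08:00 at or after M60 ends Wed 14:00 → clear.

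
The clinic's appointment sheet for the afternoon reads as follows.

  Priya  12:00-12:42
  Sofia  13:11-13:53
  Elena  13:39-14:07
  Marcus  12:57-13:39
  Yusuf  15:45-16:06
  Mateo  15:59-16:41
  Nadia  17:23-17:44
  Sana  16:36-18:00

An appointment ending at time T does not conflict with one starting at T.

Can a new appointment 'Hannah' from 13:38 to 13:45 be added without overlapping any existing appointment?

No — it overlaps Elena, Marcus, Sofia

Priya: ends 12:42 at or before Hannah starts 13:38 → clear.
Marcus: starts 12:57 before Hannah ends 13:45, and ends 13:39 after Hannah starts 13:38 → overlap.
Sofia: starts 13:11 before Hannah ends 13:45, and ends 13:53 after Hannah starts 13:38 → overlap.
Elena: starts 13:39 before Hannah ends 13:45, and ends 14:07 after Hannah starts 13:38 → overlap.
Yusuf: starts 15:45 at or after Hannah ends 13:45 → clear.
Mateo: starts 15:59 at or after Hannah ends 13:45 → clear.
Sana: starts 16:36 at or after Hannah ends 13:45 → clear.
Nadia: starts 17:23 at or after Hannah ends 13:45 → clear.
Hannah overlaps Sofia, Elena, Marcus.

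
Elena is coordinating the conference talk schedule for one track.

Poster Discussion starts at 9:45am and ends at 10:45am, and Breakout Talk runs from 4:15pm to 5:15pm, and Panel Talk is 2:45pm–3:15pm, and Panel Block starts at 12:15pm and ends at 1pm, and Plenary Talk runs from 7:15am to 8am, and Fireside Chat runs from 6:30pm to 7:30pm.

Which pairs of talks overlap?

Sorted by start: Plenary Talk, Poster Discussion, Panel Block, Panel Talk, Breakout Talk, Fireside Chat.
Poster Discussion starts after Plenary Talk ends, so nothing later overlaps Plenary Talk either.
Panel Block starts after Poster Discussion ends, so nothing later overlaps Poster Discussion either.
Panel Talk starts after Panel Block ends, so nothing later overlaps Panel Block either.
Breakout Talk starts after Panel Talk ends, so nothing later overlaps Panel Talk either.
Fireside Chat starts after Breakout Talk ends.

none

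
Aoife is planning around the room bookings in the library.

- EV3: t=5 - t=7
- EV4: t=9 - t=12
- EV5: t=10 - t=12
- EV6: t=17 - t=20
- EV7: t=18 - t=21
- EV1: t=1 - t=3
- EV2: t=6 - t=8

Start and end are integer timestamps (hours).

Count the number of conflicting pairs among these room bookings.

Sorted by start: EV1, EV3, EV2, EV4, EV5, EV6, EV7.
EV3 starts after EV1 ends, so EV1 has no further overlaps.
EV2 starts before EV3 ends → EV3 and EV2 overlap.
EV4 starts after EV3 ends, so EV3 has no further overlaps.
EV4 starts after EV2 ends, so EV2 has no further overlaps.
EV5 starts before EV4 ends → EV4 and EV5 overlap.
EV6 starts after EV4 ends, so EV4 has no further overlaps.
EV6 starts after EV5 ends, so EV5 has no further overlaps.
EV7 starts before EV6 ends → EV6 and EV7 overlap.
Overlapping pairs: EV2 & EV3, EV4 & EV5, EV6 & EV7 — 3 in total.

3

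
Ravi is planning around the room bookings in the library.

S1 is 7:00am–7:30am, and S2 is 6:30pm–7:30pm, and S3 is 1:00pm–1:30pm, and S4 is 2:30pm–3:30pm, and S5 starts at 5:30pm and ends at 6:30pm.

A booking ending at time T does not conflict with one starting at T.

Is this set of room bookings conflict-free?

Yes

Sorted by start: S1, S3, S4, S5, S2.
S3 starts after S1 ends; S1 is clear from here.
S4 starts after S3 ends; S3 is clear from here.
S5 starts after S4 ends; S4 is clear from here.
S2 starts exactly when S5 ends (back-to-back, no overlap).
Every pair is clear; the schedule has no overlaps.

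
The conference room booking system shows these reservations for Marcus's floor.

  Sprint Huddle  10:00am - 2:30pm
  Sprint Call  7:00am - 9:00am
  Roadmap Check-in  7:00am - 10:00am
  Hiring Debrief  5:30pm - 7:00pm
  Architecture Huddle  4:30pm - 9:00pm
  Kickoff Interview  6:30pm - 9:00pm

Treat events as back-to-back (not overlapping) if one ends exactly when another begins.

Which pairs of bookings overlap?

Sorted by start: Sprint Call, Roadmap Check-in, Sprint Huddle, Architecture Huddle, Hiring Debrief, Kickoff Interview.
Roadmap Check-in starts before Sprint Call ends → Sprint Call and Roadmap Check-in overlap.
Sprint Huddle starts after Sprint Call ends, so nothing later overlaps Sprint Call either.
Sprint Huddle starts exactly when Roadmap Check-in ends (back-to-back, no overlap), so nothing later overlaps Roadmap Check-in either.
Architecture Huddle starts after Sprint Huddle ends, so nothing later overlaps Sprint Huddle either.
Hiring Debrief starts before Architecture Huddle ends → Architecture Huddle and Hiring Debrief overlap.
Kickoff Interview starts before Architecture Huddle ends → Architecture Huddle and Kickoff Interview overlap.
Kickoff Interview starts before Hiring Debrief ends → Hiring Debrief and Kickoff Interview overlap.

Architecture Huddle & Hiring Debrief, Architecture Huddle & Kickoff Interview, Hiring Debrief & Kickoff Interview, Roadmap Check-in & Sprint Call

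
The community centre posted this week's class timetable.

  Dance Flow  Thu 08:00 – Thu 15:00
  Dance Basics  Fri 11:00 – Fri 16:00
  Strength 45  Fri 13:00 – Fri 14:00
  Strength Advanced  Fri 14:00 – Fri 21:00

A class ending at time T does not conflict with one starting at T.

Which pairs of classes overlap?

Sorted by start: Dance Flow, Dance Basics, Strength 45, Strength Advanced.
Dance Basics starts after Dance Flow ends, so nothing later overlaps Dance Flow either.
Strength 45 starts before Dance Basics ends → Dance Basics and Strength 45 overlap.
Strength Advanced starts before Dance Basics ends → Dance Basics and Strength Advanced overlap.
Strength Advanced starts exactly when Strength 45 ends (back-to-back, no overlap).

Dance Basics & Strength 45, Dance Basics & Strength Advanced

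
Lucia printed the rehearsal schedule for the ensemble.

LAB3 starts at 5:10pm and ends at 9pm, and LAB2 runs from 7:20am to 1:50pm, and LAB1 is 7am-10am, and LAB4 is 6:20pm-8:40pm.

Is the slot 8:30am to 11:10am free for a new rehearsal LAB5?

LAB1: starts 7am before LAB5 ends 11:10am, and ends 10am after LAB5 starts 8:30am → overlap.
LAB2: starts 7:20am before LAB5 ends 11:10am, and ends 1:50pm after LAB5 starts 8:30am → overlap.
LAB3: starts 5:10pm at or after LAB5 ends 11:10am → clear.
LAB4: starts 6:20pm at or after LAB5 ends 11:10am → clear.
LAB5 overlaps LAB1, LAB2.

No — it overlaps LAB1, LAB2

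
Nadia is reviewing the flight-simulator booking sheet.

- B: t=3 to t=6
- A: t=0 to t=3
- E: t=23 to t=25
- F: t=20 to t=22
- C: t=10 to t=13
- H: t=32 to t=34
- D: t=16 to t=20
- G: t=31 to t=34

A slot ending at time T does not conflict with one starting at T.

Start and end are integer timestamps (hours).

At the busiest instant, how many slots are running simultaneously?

2

Sweep the timeline, counting +1 at each start and −1 at each end (ends before starts at a tie):
t=0 start A → 1
t=3 end A → 0
t=3 start B → 1
t=6 end B → 0
t=10 start C → 1
t=13 end C → 0
t=16 start D → 1
t=20 end D → 0
t=20 start F → 1
t=22 end F → 0
t=23 start E → 1
t=25 end E → 0
t=31 start G → 1
t=32 start H → 2
t=34 end G → 1
t=34 end H → 0
Peak is 2, at t=32 (G, H).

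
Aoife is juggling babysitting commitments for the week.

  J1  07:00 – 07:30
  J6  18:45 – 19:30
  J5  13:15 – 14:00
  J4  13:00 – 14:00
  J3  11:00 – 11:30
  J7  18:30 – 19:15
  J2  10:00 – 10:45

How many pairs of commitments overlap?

Sorted by start: J1, J2, J3, J4, J5, J7, J6.
J2 starts after J1 ends, so nothing later overlaps J1 either.
J3 starts after J2 ends, so nothing later overlaps J2 either.
J4 starts after J3 ends, so nothing later overlaps J3 either.
J5 starts before J4 ends → J4 and J5 overlap.
J7 starts after J4 ends, so nothing later overlaps J4 either.
J7 starts after J5 ends, so nothing later overlaps J5 either.
J6 starts before J7 ends → J7 and J6 overlap.
Overlapping pairs: J4 & J5, J6 & J7 — 2 in total.

2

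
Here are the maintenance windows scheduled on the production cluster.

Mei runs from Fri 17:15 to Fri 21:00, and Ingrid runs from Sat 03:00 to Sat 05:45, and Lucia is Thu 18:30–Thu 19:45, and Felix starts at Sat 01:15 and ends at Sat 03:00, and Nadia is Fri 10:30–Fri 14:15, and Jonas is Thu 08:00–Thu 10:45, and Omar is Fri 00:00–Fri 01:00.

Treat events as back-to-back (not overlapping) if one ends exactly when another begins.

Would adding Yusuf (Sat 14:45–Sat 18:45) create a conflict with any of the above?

No — it doesn't clash with anything

Jonas: ends Thu 10:45 at or before Yusuf starts Sat 14:45 → clear.
Lucia: ends Thu 19:45 at or before Yusuf starts Sat 14:45 → clear.
Omar: ends Fri 01:00 at or before Yusuf starts Sat 14:45 → clear.
Nadia: ends Fri 14:15 at or before Yusuf starts Sat 14:45 → clear.
Mei: ends Fri 21:00 at or before Yusuf starts Sat 14:45 → clear.
Felix: ends Sat 03:00 at or before Yusuf starts Sat 14:45 → clear.
Ingrid: ends Sat 05:45 at or before Yusuf starts Sat 14:45 → clear.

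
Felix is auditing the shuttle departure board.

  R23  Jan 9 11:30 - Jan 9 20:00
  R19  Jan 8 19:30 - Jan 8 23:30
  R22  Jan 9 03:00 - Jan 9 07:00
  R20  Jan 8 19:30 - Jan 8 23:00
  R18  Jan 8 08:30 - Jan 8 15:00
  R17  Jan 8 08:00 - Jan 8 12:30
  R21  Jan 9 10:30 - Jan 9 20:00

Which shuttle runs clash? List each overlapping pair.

R17 & R18, R19 & R20, R21 & R23

Sorted by start: R17, R18, R19, R20, R22, R21, R23.
R18 starts before R17 ends → R17 and R18 overlap.
R19 starts after R17 ends, so nothing later overlaps R17 either.
R19 starts after R18 ends, so nothing later overlaps R18 either.
R20 starts before R19 ends → R19 and R20 overlap.
R22 starts after R19 ends, so nothing later overlaps R19 either.
R22 starts after R20 ends, so nothing later overlaps R20 either.
R21 starts after R22 ends, so nothing later overlaps R22 either.
R23 starts before R21 ends → R21 and R23 overlap.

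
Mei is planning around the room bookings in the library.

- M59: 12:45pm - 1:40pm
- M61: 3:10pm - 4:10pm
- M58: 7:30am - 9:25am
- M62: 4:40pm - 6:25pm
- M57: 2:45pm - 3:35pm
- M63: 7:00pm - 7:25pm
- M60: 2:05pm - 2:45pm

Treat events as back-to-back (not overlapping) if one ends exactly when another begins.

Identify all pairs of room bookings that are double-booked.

M57 & M61

Sorted by start: M58, M59, M60, M57, M61, M62, M63.
M59 starts after M58 ends; M58 is clear from here.
M60 starts after M59 ends; M59 is clear from here.
M57 starts exactly when M60 ends (back-to-back, no overlap); M60 is clear from here.
M61 starts before M57 ends → M57 and M61 overlap.
M62 starts after M57 ends; M57 is clear from here.
M62 starts after M61 ends; M61 is clear from here.
M63 starts after M62 ends.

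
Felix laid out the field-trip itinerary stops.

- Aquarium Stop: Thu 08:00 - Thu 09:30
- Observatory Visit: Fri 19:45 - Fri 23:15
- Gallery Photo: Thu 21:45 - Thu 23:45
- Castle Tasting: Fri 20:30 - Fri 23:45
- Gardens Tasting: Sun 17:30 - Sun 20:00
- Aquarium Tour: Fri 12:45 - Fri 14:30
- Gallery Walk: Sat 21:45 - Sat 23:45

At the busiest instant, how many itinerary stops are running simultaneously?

2

Sort all start/end points and keep a running count:
Thu 08:00 start Aquarium Stop → 1
Thu 09:30 end Aquarium Stop → 0
Thu 21:45 start Gallery Photo → 1
Thu 23:45 end Gallery Photo → 0
Fri 12:45 start Aquarium Tour → 1
Fri 14:30 end Aquarium Tour → 0
Fri 19:45 start Observatory Visit → 1
Fri 20:30 start Castle Tasting → 2
Fri 23:15 end Observatory Visit → 1
Fri 23:45 end Castle Tasting → 0
Sat 21:45 start Gallery Walk → 1
Sat 23:45 end Gallery Walk → 0
Sun 17:30 start Gardens Tasting → 1
Sun 20:00 end Gardens Tasting → 0
Peak is 2, at Fri 20:30 (Castle Tasting, Observatory Visit).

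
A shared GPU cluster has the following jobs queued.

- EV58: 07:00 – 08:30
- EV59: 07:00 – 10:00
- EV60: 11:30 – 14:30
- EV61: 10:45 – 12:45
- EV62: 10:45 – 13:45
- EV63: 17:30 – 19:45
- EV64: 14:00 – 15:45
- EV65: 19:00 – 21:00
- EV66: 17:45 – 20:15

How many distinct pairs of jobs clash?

8

Check each pair: they overlap iff neither finishes before the other starts.
Sorted by start: EV58, EV59, EV61, EV62, EV60, EV64, EV63, EV66, EV65.
EV59 starts before EV58 ends → EV58 and EV59 overlap.
EV61 starts after EV58 ends, so EV58 has no further overlaps.
EV61 starts after EV59 ends, so EV59 has no further overlaps.
EV62 starts before EV61 ends → EV61 and EV62 overlap.
EV60 starts before EV61 ends → EV61 and EV60 overlap.
EV64 starts after EV61 ends, so EV61 has no further overlaps.
EV60 starts before EV62 ends → EV62 and EV60 overlap.
EV64 starts after EV62 ends, so EV62 has no further overlaps.
EV64 starts before EV60 ends → EV60 and EV64 overlap.
EV63 starts after EV60 ends, so EV60 has no further overlaps.
EV63 starts after EV64 ends, so EV64 has no further overlaps.
EV66 starts before EV63 ends → EV63 and EV66 overlap.
EV65 starts before EV63 ends → EV63 and EV65 overlap.
EV65 starts before EV66 ends → EV66 and EV65 overlap.
Overlapping pairs: EV58 & EV59, EV60 & EV61, EV60 & EV62, EV60 & EV64, EV61 & EV62, EV63 & EV65, EV63 & EV66, EV65 & EV66 — 8 in total.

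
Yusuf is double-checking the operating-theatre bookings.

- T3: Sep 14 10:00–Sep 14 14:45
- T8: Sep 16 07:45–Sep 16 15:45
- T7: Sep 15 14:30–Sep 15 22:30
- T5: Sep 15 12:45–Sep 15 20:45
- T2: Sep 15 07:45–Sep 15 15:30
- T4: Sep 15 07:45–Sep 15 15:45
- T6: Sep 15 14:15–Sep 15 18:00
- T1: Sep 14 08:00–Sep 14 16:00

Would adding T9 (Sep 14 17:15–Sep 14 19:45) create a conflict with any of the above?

No — it doesn't clash with anything

T1: ends Sep 14 16:00 at or before T9 starts Sep 14 17:15 → clear.
T3: ends Sep 14 14:45 at or before T9 starts Sep 14 17:15 → clear.
T2: starts Sep 15 07:45 at or after T9 ends Sep 14 19:45 → clear.
T4: starts Sep 15 07:45 at or after T9 ends Sep 14 19:45 → clear.
T5: starts Sep 15 12:45 at or after T9 ends Sep 14 19:45 → clear.
T6: starts Sep 15 14:15 at or after T9 ends Sep 14 19:45 → clear.
T7: starts Sep 15 14:30 at or after T9 ends Sep 14 19:45 → clear.
T8: starts Sep 16 07:45 at or after T9 ends Sep 14 19:45 → clear.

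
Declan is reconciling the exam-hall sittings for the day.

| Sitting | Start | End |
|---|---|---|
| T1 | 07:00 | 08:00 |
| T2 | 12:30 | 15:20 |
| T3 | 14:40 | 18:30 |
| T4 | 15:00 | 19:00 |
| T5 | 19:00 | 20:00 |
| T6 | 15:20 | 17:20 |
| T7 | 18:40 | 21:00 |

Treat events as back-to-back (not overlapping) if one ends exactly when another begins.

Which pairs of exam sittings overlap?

Check each pair: they overlap iff neither finishes before the other starts.
Sorted by start: T1, T2, T3, T4, T6, T7, T5.
T2 starts after T1 ends, so nothing later overlaps T1 either.
T3 starts before T2 ends → T2 and T3 overlap.
T4 starts before T2 ends → T2 and T4 overlap.
T6 starts exactly when T2 ends (back-to-back, no overlap), so nothing later overlaps T2 either.
T4 starts before T3 ends → T3 and T4 overlap.
T6 starts before T3 ends → T3 and T6 overlap.
T7 starts after T3 ends, so nothing later overlaps T3 either.
T6 starts before T4 ends → T4 and T6 overlap.
T7 starts before T4 ends → T4 and T7 overlap.
T5 starts exactly when T4 ends (back-to-back, no overlap).
T7 starts after T6 ends, so nothing later overlaps T6 either.
T5 starts before T7 ends → T7 and T5 overlap.

T2 & T3, T2 & T4, T3 & T4, T3 & T6, T4 & T6, T4 & T7, T5 & T7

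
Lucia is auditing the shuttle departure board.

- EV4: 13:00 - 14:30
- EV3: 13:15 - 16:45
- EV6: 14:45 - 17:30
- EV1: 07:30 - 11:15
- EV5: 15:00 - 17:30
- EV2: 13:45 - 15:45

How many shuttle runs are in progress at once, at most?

Sort all start/end points and keep a running count:
07:30 start EV1 → 1
11:15 end EV1 → 0
13:00 start EV4 → 1
13:15 start EV3 → 2
13:45 start EV2 → 3
14:30 end EV4 → 2
14:45 start EV6 → 3
15:00 start EV5 → 4
15:45 end EV2 → 3
16:45 end EV3 → 2
17:30 end EV5 → 1
17:30 end EV6 → 0
Peak is 4, at 15:00 (EV2, EV3, EV5, EV6).

4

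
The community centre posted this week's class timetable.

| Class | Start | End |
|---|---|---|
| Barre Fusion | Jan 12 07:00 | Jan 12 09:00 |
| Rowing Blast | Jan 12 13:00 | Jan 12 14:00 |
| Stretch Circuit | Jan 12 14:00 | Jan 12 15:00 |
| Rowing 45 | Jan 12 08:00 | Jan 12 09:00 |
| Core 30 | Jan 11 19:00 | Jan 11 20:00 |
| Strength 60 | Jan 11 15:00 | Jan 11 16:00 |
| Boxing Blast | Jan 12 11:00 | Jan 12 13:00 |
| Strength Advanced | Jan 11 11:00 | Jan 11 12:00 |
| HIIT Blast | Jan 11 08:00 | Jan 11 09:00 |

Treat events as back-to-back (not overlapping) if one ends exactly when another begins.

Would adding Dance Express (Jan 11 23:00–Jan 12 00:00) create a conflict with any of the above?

HIIT Blast: ends Jan 11 09:00 at or before Dance Express starts Jan 11 23:00 → clear.
Strength Advanced: ends Jan 11 12:00 at or before Dance Express starts Jan 11 23:00 → clear.
Strength 60: ends Jan 11 16:00 at or before Dance Express starts Jan 11 23:00 → clear.
Core 30: ends Jan 11 20:00 at or before Dance Express starts Jan 11 23:00 → clear.
Barre Fusion: starts Jan 12 07:00 at or after Dance Express ends Jan 12 00:00 → clear.
Rowing 45: starts Jan 12 08:00 at or after Dance Express ends Jan 12 00:00 → clear.
Boxing Blast: starts Jan 12 11:00 at or after Dance Express ends Jan 12 00:00 → clear.
Rowing Blast: starts Jan 12 13:00 at or after Dance Express ends Jan 12 00:00 → clear.
Stretch Circuit: starts Jan 12 14:00 at or after Dance Express ends Jan 12 00:00 → clear.

No — it doesn't clash with anything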